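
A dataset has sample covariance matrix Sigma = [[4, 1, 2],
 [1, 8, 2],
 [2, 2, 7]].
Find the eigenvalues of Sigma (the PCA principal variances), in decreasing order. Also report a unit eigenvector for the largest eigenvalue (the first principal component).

Step 1 — characteristic polynomial p(λ) = det(λI - Sigma) = λ³ - tr·λ² + c_1·λ - det, where tr = trace, c_1 = sum of the principal 2×2 minors, det = det(Sigma):
  tr = 4 + 8 + 7 = 19,
  c_1 = (4·8 - (1)²) + (4·7 - (2)²) + (8·7 - (2)²) = 31 + 24 + 52 = 107,
  det = 4·(8·7 - (2)²) - (1)·((1)·7 - (2)·(2)) + (2)·((1)·(2) - 8·(2)) = 4·(52) - (1)·(3) + (2)·(-14) = 177.
  So p(λ) = λ³ - 19λ² + 107λ - 177.
Step 2 — look for an integer root (rational root theorem: any rational root is an integer divisor of 177). Testing λ = 3:
  p(3) = 27 - 171 + 321 - 177 = 0  ✓
  Dividing out (λ - 3): p(λ) = (λ - 3)(λ² - 16λ + 59).
Step 3 — remaining eigenvalues from the quadratic λ² - 16λ + 59 = 0:
  Δ = 16² - 4·59 = 256 - 236 = 20,  λ = (16 ± √20)/2 = (16 ± 4.4721)/2 ≈ 10.2361 or 5.7639.
  Sorted: λ_1 = 10.2361,  λ_2 = 5.7639,  λ_3 = 3  (check: sum = 19 = tr ✓).

Step 4 — unit eigenvector for λ_1 ≈ 10.2361: v spans the null space of (Sigma - λ_1 I), whose rows are
  r_1 = (-6.2361, 1, 2),  r_2 = (1, -2.2361, 2),  r_3 = (2, 2, -3.2361).
  v is orthogonal to every row, so take v ∝ r_1 × r_2 = ((1)·(2) - (2)·(-2.2361), (2)·(1) - (-6.2361)·(2), (-6.2361)·(-2.2361) - (1)·(1)) ≈ (6.4721, 14.4721, 12.9443).
  Let u = (6.4721, 14.4721, 12.9443).
  ||u|| = √((6.4721)² + (14.4721)² + (12.9443)²) = √(418.8854) ≈ 20.4667,  v_1 = u/||u|| ≈ (0.3162, 0.7071, 0.6325) (||v_1|| = 1).

λ_1 = 10.2361,  λ_2 = 5.7639,  λ_3 = 3;  v_1 ≈ (0.3162, 0.7071, 0.6325)


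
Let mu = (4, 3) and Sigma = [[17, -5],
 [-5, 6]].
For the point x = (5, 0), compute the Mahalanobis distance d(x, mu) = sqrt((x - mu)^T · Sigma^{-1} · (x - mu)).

Step 1 — centre the observation: (x - mu) = (1, -3).

Step 2 — invert Sigma. det(Sigma) = 17·6 - (-5)² = 77.
  Sigma^{-1} = (1/det) · [[d, -b], [-b, a]] = [[0.0779, 0.0649],
 [0.0649, 0.2208]].

Step 3 — form the quadratic (x - mu)^T · Sigma^{-1} · (x - mu):
  Sigma^{-1} · (x - mu) = (-0.1169, -0.5974).
  (x - mu)^T · [Sigma^{-1} · (x - mu)] = (1)·(-0.1169) + (-3)·(-0.5974) = 1.6753.

Step 4 — take square root: d = √(1.6753) ≈ 1.2943.

d(x, mu) = √(1.6753) ≈ 1.2943


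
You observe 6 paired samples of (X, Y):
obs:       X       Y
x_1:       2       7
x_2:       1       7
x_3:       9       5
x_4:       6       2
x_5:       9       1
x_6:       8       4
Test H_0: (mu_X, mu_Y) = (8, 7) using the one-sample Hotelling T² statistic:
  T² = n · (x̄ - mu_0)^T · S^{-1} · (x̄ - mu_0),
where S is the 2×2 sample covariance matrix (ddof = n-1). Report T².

Step 1 — sample mean vector:
  mean(X) = (2 + 1 + 9 + 6 + 9 + 8) / 6 = 35/6 = 5.8333
  mean(Y) = (7 + 7 + 5 + 2 + 1 + 4) / 6 = 26/6 = 4.3333
  x̄ = (5.8333, 4.3333),  deviation x̄ - mu_0 = (5.8333, 4.3333) - (8, 7) = (-2.1667, -2.6667).

Step 2 — sample covariance matrix, S[i,j] = (1/(n-1)) · Σ_k (x_{k,i} - mean_i) · (x_{k,j} - mean_j), divisor n-1 = 5:
  S[X,X] = ((-3.8333)·(-3.8333) + (-4.8333)·(-4.8333) + (3.1667)·(3.1667) + (0.1667)·(0.1667) + (3.1667)·(3.1667) + (2.1667)·(2.1667)) / 5 = 62.8333/5 = 12.5667
  S[X,Y] = ((-3.8333)·(2.6667) + (-4.8333)·(2.6667) + (3.1667)·(0.6667) + (0.1667)·(-2.3333) + (3.1667)·(-3.3333) + (2.1667)·(-0.3333)) / 5 = -32.6667/5 = -6.5333
  S[Y,Y] = ((2.6667)·(2.6667) + (2.6667)·(2.6667) + (0.6667)·(0.6667) + (-2.3333)·(-2.3333) + (-3.3333)·(-3.3333) + (-0.3333)·(-0.3333)) / 5 = 31.3333/5 = 6.2667
  S = [[12.5667, -6.5333],
 [-6.5333, 6.2667]].

Step 3 — invert S. det(S) = 12.5667·6.2667 - (-6.5333)² = 36.0667.
  S^{-1} = (1/det) · [[d, -b], [-b, a]] = [[0.1738, 0.1811],
 [0.1811, 0.3484]].

Step 4 — quadratic form (x̄ - mu_0)^T · S^{-1} · (x̄ - mu_0):
  S^{-1} · (x̄ - mu_0) = (-0.8595, -1.3216),
  (x̄ - mu_0)^T · [...] = (-2.1667)·(-0.8595) + (-2.6667)·(-1.3216) = 5.3866.

Step 5 — scale by n: T² = 6 · 5.3866 = 32.3198.

T² ≈ 32.3198


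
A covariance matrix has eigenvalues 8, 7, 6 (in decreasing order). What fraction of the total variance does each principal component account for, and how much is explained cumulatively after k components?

Step 1 — total variance = trace(Sigma) = Σ λ_i = 8 + 7 + 6 = 21.

Step 2 — fraction explained by component i = λ_i / Σ λ:
  PC1: 8/21 = 0.381
  PC2: 7/21 = 0.3333
  PC3: 6/21 = 0.2857

Step 3 — cumulative fraction after k components = (λ_1 + ... + λ_k) / Σ λ:
  k = 1: 8/21 = 0.381
  k = 2: (8 + 7)/21 = 15/21 = 0.7143
  k = 3: (8 + 7 + 6)/21 = 21/21 = 1

Summary (fraction, with percent):

explained: PC1 0.381 (38.1%), PC2 0.3333 (33.33%), PC3 0.2857 (28.57%);  cumulative: 0.381, 0.7143, 1


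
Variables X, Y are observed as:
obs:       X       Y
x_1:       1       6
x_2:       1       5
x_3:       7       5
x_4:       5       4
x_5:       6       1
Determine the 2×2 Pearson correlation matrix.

Step 1 — column means:
  mean(X) = (1 + 1 + 7 + 5 + 6) / 5 = 20/5 = 4
  mean(Y) = (6 + 5 + 5 + 4 + 1) / 5 = 21/5 = 4.2

Step 2 — sample variances and covariances s[i,j] = (1/(n-1)) · Σ_k (x_{k,i} - mean_i) · (x_{k,j} - mean_j), with n-1 = 4:
  s[X,X] = ((-3)·(-3) + (-3)·(-3) + (3)·(3) + (1)·(1) + (2)·(2)) / 4 = 32/4 = 8
  s[X,Y] = ((-3)·(1.8) + (-3)·(0.8) + (3)·(0.8) + (1)·(-0.2) + (2)·(-3.2)) / 4 = -12/4 = -3
  s[Y,Y] = ((1.8)·(1.8) + (0.8)·(0.8) + (0.8)·(0.8) + (-0.2)·(-0.2) + (-3.2)·(-3.2)) / 4 = 14.8/4 = 3.7
  Sample standard deviations s_i = √(s[i,i]):
  s(X) = √(8) = 2.8284
  s(Y) = √(3.7) = 1.9235

Step 3 — r_{ij} = s_{ij} / (s_i · s_j):
  r[X,X] = 1 (diagonal).
  r[X,Y] = -3 / (2.8284 · 1.9235) = -3 / 5.4406 = -0.5514
  r[Y,Y] = 1 (diagonal).

R is symmetric with unit diagonal. Assembling:

R = [[1, -0.5514],
 [-0.5514, 1]]


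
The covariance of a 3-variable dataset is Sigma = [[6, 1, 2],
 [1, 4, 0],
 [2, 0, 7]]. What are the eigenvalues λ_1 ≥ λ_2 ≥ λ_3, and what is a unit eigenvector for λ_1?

Step 1 — characteristic polynomial p(λ) = det(λI - Sigma) = λ³ - tr·λ² + c_1·λ - det, where tr = trace, c_1 = sum of the principal 2×2 minors, det = det(Sigma):
  tr = 6 + 4 + 7 = 17,
  c_1 = (6·4 - (1)²) + (6·7 - (2)²) + (4·7 - (0)²) = 23 + 38 + 28 = 89,
  det = 6·(4·7 - (0)²) - (1)·((1)·7 - (0)·(2)) + (2)·((1)·(0) - 4·(2)) = 6·(28) - (1)·(7) + (2)·(-8) = 145.
  So p(λ) = λ³ - 17λ² + 89λ - 145.
Step 2 — look for an integer root (rational root theorem: any rational root is an integer divisor of 145). Testing λ = 5:
  p(5) = 125 - 425 + 445 - 145 = 0  ✓
  Dividing out (λ - 5): p(λ) = (λ - 5)(λ² - 12λ + 29).
Step 3 — remaining eigenvalues from the quadratic λ² - 12λ + 29 = 0:
  Δ = 12² - 4·29 = 144 - 116 = 28,  λ = (12 ± √28)/2 = (12 ± 5.2915)/2 ≈ 8.6458 or 3.3542.
  Sorted: λ_1 = 8.6458,  λ_2 = 5,  λ_3 = 3.3542  (check: sum = 17 = tr ✓).

Step 4 — unit eigenvector for λ_1 ≈ 8.6458: v spans the null space of (Sigma - λ_1 I), whose rows are
  r_1 = (-2.6458, 1, 2),  r_2 = (1, -4.6458, 0),  r_3 = (2, 0, -1.6458).
  v is orthogonal to every row, so take v ∝ r_1 × r_2 = ((1)·(0) - (2)·(-4.6458), (2)·(1) - (-2.6458)·(0), (-2.6458)·(-4.6458) - (1)·(1)) ≈ (9.2915, 2, 11.2915).
  Let u = (9.2915, 2, 11.2915).
  ||u|| = √((9.2915)² + (2)² + (11.2915)²) = √(217.8301) ≈ 14.7591,  v_1 = u/||u|| ≈ (0.6295, 0.1355, 0.7651) (||v_1|| = 1).

λ_1 = 8.6458,  λ_2 = 5,  λ_3 = 3.3542;  v_1 ≈ (0.6295, 0.1355, 0.7651)


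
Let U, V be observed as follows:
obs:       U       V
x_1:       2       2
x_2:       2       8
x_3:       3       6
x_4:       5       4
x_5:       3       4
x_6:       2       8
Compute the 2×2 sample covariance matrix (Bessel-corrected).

Step 1 — column means:
  mean(U) = (2 + 2 + 3 + 5 + 3 + 2) / 6 = 17/6 = 2.8333
  mean(V) = (2 + 8 + 6 + 4 + 4 + 8) / 6 = 32/6 = 5.3333

Step 2 — sample covariance S[i,j] = (1/(n-1)) · Σ_k (x_{k,i} - mean_i) · (x_{k,j} - mean_j), with n-1 = 5.
  S[U,U] = ((-0.8333)·(-0.8333) + (-0.8333)·(-0.8333) + (0.1667)·(0.1667) + (2.1667)·(2.1667) + (0.1667)·(0.1667) + (-0.8333)·(-0.8333)) / 5 = 6.8333/5 = 1.3667
  S[U,V] = ((-0.8333)·(-3.3333) + (-0.8333)·(2.6667) + (0.1667)·(0.6667) + (2.1667)·(-1.3333) + (0.1667)·(-1.3333) + (-0.8333)·(2.6667)) / 5 = -4.6667/5 = -0.9333
  S[V,V] = ((-3.3333)·(-3.3333) + (2.6667)·(2.6667) + (0.6667)·(0.6667) + (-1.3333)·(-1.3333) + (-1.3333)·(-1.3333) + (2.6667)·(2.6667)) / 5 = 29.3333/5 = 5.8667

S is symmetric (S[j,i] = S[i,j]). Assembling:

S = [[1.3667, -0.9333],
 [-0.9333, 5.8667]]


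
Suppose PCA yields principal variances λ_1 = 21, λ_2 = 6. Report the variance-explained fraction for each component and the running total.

Step 1 — total variance = trace(Sigma) = Σ λ_i = 21 + 6 = 27.

Step 2 — fraction explained by component i = λ_i / Σ λ:
  PC1: 21/27 = 0.7778
  PC2: 6/27 = 0.2222

Step 3 — cumulative fraction after k components = (λ_1 + ... + λ_k) / Σ λ:
  k = 1: 21/27 = 0.7778
  k = 2: (21 + 6)/27 = 27/27 = 1

Summary (fraction, with percent):

explained: PC1 0.7778 (77.78%), PC2 0.2222 (22.22%);  cumulative: 0.7778, 1


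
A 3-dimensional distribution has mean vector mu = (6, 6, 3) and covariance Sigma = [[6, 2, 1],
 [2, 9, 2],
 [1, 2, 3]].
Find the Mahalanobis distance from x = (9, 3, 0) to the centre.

Step 1 — centre the observation: (x - mu) = (3, -3, -3).

Step 2 — invert Sigma (cofactor / det for 3×3, or solve directly):
  Sigma^{-1} = [[0.184, -0.032, -0.04],
 [-0.032, 0.136, -0.08],
 [-0.04, -0.08, 0.4]].

Step 3 — form the quadratic (x - mu)^T · Sigma^{-1} · (x - mu):
  Sigma^{-1} · (x - mu) = (0.768, -0.264, -1.08).
  (x - mu)^T · [Sigma^{-1} · (x - mu)] = (3)·(0.768) + (-3)·(-0.264) + (-3)·(-1.08) = 6.336.

Step 4 — take square root: d = √(6.336) ≈ 2.5171.

d(x, mu) = √(6.336) ≈ 2.5171


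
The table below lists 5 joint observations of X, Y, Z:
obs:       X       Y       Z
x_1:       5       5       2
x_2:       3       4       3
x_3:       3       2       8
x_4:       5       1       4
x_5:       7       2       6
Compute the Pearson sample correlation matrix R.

Step 1 — column means:
  mean(X) = (5 + 3 + 3 + 5 + 7) / 5 = 23/5 = 4.6
  mean(Y) = (5 + 4 + 2 + 1 + 2) / 5 = 14/5 = 2.8
  mean(Z) = (2 + 3 + 8 + 4 + 6) / 5 = 23/5 = 4.6

Step 2 — sample variances and covariances s[i,j] = (1/(n-1)) · Σ_k (x_{k,i} - mean_i) · (x_{k,j} - mean_j), with n-1 = 4:
  s[X,X] = ((0.4)·(0.4) + (-1.6)·(-1.6) + (-1.6)·(-1.6) + (0.4)·(0.4) + (2.4)·(2.4)) / 4 = 11.2/4 = 2.8
  s[X,Y] = ((0.4)·(2.2) + (-1.6)·(1.2) + (-1.6)·(-0.8) + (0.4)·(-1.8) + (2.4)·(-0.8)) / 4 = -2.4/4 = -0.6
  s[X,Z] = ((0.4)·(-2.6) + (-1.6)·(-1.6) + (-1.6)·(3.4) + (0.4)·(-0.6) + (2.4)·(1.4)) / 4 = -0.8/4 = -0.2
  s[Y,Y] = ((2.2)·(2.2) + (1.2)·(1.2) + (-0.8)·(-0.8) + (-1.8)·(-1.8) + (-0.8)·(-0.8)) / 4 = 10.8/4 = 2.7
  s[Y,Z] = ((2.2)·(-2.6) + (1.2)·(-1.6) + (-0.8)·(3.4) + (-1.8)·(-0.6) + (-0.8)·(1.4)) / 4 = -10.4/4 = -2.6
  s[Z,Z] = ((-2.6)·(-2.6) + (-1.6)·(-1.6) + (3.4)·(3.4) + (-0.6)·(-0.6) + (1.4)·(1.4)) / 4 = 23.2/4 = 5.8
  Sample standard deviations s_i = √(s[i,i]):
  s(X) = √(2.8) = 1.6733
  s(Y) = √(2.7) = 1.6432
  s(Z) = √(5.8) = 2.4083

Step 3 — r_{ij} = s_{ij} / (s_i · s_j):
  r[X,X] = 1 (diagonal).
  r[X,Y] = -0.6 / (1.6733 · 1.6432) = -0.6 / 2.7495 = -0.2182
  r[X,Z] = -0.2 / (1.6733 · 2.4083) = -0.2 / 4.0299 = -0.0496
  r[Y,Y] = 1 (diagonal).
  r[Y,Z] = -2.6 / (1.6432 · 2.4083) = -2.6 / 3.9573 = -0.657
  r[Z,Z] = 1 (diagonal).

R is symmetric with unit diagonal. Assembling:

R = [[1, -0.2182, -0.0496],
 [-0.2182, 1, -0.657],
 [-0.0496, -0.657, 1]]


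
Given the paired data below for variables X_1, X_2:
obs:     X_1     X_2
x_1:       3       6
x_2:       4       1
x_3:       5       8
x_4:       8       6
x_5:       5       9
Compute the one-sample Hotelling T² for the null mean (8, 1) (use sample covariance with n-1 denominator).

Step 1 — sample mean vector:
  mean(X_1) = (3 + 4 + 5 + 8 + 5) / 5 = 25/5 = 5
  mean(X_2) = (6 + 1 + 8 + 6 + 9) / 5 = 30/5 = 6
  x̄ = (5, 6),  deviation x̄ - mu_0 = (5, 6) - (8, 1) = (-3, 5).

Step 2 — sample covariance matrix, S[i,j] = (1/(n-1)) · Σ_k (x_{k,i} - mean_i) · (x_{k,j} - mean_j), divisor n-1 = 4:
  S[X_1,X_1] = ((-2)·(-2) + (-1)·(-1) + (0)·(0) + (3)·(3) + (0)·(0)) / 4 = 14/4 = 3.5
  S[X_1,X_2] = ((-2)·(0) + (-1)·(-5) + (0)·(2) + (3)·(0) + (0)·(3)) / 4 = 5/4 = 1.25
  S[X_2,X_2] = ((0)·(0) + (-5)·(-5) + (2)·(2) + (0)·(0) + (3)·(3)) / 4 = 38/4 = 9.5
  S = [[3.5, 1.25],
 [1.25, 9.5]].

Step 3 — invert S. det(S) = 3.5·9.5 - (1.25)² = 31.6875.
  S^{-1} = (1/det) · [[d, -b], [-b, a]] = [[0.2998, -0.0394],
 [-0.0394, 0.1105]].

Step 4 — quadratic form (x̄ - mu_0)^T · S^{-1} · (x̄ - mu_0):
  S^{-1} · (x̄ - mu_0) = (-1.0966, 0.6706),
  (x̄ - mu_0)^T · [...] = (-3)·(-1.0966) + (5)·(0.6706) = 6.643.

Step 5 — scale by n: T² = 5 · 6.643 = 33.215.

T² ≈ 33.215


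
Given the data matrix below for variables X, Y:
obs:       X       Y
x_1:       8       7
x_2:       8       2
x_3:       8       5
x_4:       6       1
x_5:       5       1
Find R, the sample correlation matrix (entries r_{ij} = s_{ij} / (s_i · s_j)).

Step 1 — column means:
  mean(X) = (8 + 8 + 8 + 6 + 5) / 5 = 35/5 = 7
  mean(Y) = (7 + 2 + 5 + 1 + 1) / 5 = 16/5 = 3.2

Step 2 — sample variances and covariances s[i,j] = (1/(n-1)) · Σ_k (x_{k,i} - mean_i) · (x_{k,j} - mean_j), with n-1 = 4:
  s[X,X] = ((1)·(1) + (1)·(1) + (1)·(1) + (-1)·(-1) + (-2)·(-2)) / 4 = 8/4 = 2
  s[X,Y] = ((1)·(3.8) + (1)·(-1.2) + (1)·(1.8) + (-1)·(-2.2) + (-2)·(-2.2)) / 4 = 11/4 = 2.75
  s[Y,Y] = ((3.8)·(3.8) + (-1.2)·(-1.2) + (1.8)·(1.8) + (-2.2)·(-2.2) + (-2.2)·(-2.2)) / 4 = 28.8/4 = 7.2
  Sample standard deviations s_i = √(s[i,i]):
  s(X) = √(2) = 1.4142
  s(Y) = √(7.2) = 2.6833

Step 3 — r_{ij} = s_{ij} / (s_i · s_j):
  r[X,X] = 1 (diagonal).
  r[X,Y] = 2.75 / (1.4142 · 2.6833) = 2.75 / 3.7947 = 0.7247
  r[Y,Y] = 1 (diagonal).

R is symmetric with unit diagonal. Assembling:

R = [[1, 0.7247],
 [0.7247, 1]]


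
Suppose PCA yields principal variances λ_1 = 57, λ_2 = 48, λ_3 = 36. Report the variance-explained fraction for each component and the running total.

Step 1 — total variance = trace(Sigma) = Σ λ_i = 57 + 48 + 36 = 141.

Step 2 — fraction explained by component i = λ_i / Σ λ:
  PC1: 57/141 = 0.4043
  PC2: 48/141 = 0.3404
  PC3: 36/141 = 0.2553

Step 3 — cumulative fraction after k components = (λ_1 + ... + λ_k) / Σ λ:
  k = 1: 57/141 = 0.4043
  k = 2: (57 + 48)/141 = 105/141 = 0.7447
  k = 3: (57 + 48 + 36)/141 = 141/141 = 1

Summary (fraction, with percent):

explained: PC1 0.4043 (40.43%), PC2 0.3404 (34.04%), PC3 0.2553 (25.53%);  cumulative: 0.4043, 0.7447, 1


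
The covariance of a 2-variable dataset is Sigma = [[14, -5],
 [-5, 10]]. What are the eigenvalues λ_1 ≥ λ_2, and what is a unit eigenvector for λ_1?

Step 1 — characteristic polynomial of 2×2 Sigma:
  det(Sigma - λI) = λ² - trace · λ + det = 0.
  trace = 14 + 10 = 24, det = 14·10 - (-5)² = 115.
Step 2 — discriminant:
  Δ = trace² - 4·det = 576 - 460 = 116.
Step 3 — eigenvalues:
  λ = (trace ± √Δ)/2 = (24 ± 10.7703)/2,
  λ_1 = 17.3852,  λ_2 = 6.6148.

Step 4 — unit eigenvector for λ_1: solve (Sigma - λ_1 I)v = 0. First row:
  (14 - 17.3852)·v_x + (-5)·v_y = 0, i.e. (-3.3852)·v_x + (-5)·v_y = 0,
  so v ∝ (b, λ_1 - a) = (-5, 3.3852); multiply by -1 so the first entry is positive: u = (5, -3.3852).
  ||u|| = √((5)² + (-3.3852)²) = √(36.4593) ≈ 6.0382,
  v_1 = u/||u|| ≈ (0.8281, -0.5606) (||v_1|| = 1).

λ_1 = 17.3852,  λ_2 = 6.6148;  v_1 ≈ (0.8281, -0.5606)


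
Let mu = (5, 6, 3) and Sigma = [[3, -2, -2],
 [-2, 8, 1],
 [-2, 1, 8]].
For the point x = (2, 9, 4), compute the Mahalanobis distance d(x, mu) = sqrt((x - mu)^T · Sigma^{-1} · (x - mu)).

Step 1 — centre the observation: (x - mu) = (-3, 3, 1).

Step 2 — invert Sigma (cofactor / det for 3×3, or solve directly):
  Sigma^{-1} = [[0.4737, 0.1053, 0.1053],
 [0.1053, 0.1504, 0.0075],
 [0.1053, 0.0075, 0.1504]].

Step 3 — form the quadratic (x - mu)^T · Sigma^{-1} · (x - mu):
  Sigma^{-1} · (x - mu) = (-1, 0.1429, -0.1429).
  (x - mu)^T · [Sigma^{-1} · (x - mu)] = (-3)·(-1) + (3)·(0.1429) + (1)·(-0.1429) = 3.2857.

Step 4 — take square root: d = √(3.2857) ≈ 1.8127.

d(x, mu) = √(3.2857) ≈ 1.8127


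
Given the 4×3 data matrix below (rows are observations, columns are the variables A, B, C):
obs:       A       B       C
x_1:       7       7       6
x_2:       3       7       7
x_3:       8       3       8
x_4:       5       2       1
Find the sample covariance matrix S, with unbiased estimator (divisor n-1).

Step 1 — column means:
  mean(A) = (7 + 3 + 8 + 5) / 4 = 23/4 = 5.75
  mean(B) = (7 + 7 + 3 + 2) / 4 = 19/4 = 4.75
  mean(C) = (6 + 7 + 8 + 1) / 4 = 22/4 = 5.5

Step 2 — sample covariance S[i,j] = (1/(n-1)) · Σ_k (x_{k,i} - mean_i) · (x_{k,j} - mean_j), with n-1 = 3.
  S[A,A] = ((1.25)·(1.25) + (-2.75)·(-2.75) + (2.25)·(2.25) + (-0.75)·(-0.75)) / 3 = 14.75/3 = 4.9167
  S[A,B] = ((1.25)·(2.25) + (-2.75)·(2.25) + (2.25)·(-1.75) + (-0.75)·(-2.75)) / 3 = -5.25/3 = -1.75
  S[A,C] = ((1.25)·(0.5) + (-2.75)·(1.5) + (2.25)·(2.5) + (-0.75)·(-4.5)) / 3 = 5.5/3 = 1.8333
  S[B,B] = ((2.25)·(2.25) + (2.25)·(2.25) + (-1.75)·(-1.75) + (-2.75)·(-2.75)) / 3 = 20.75/3 = 6.9167
  S[B,C] = ((2.25)·(0.5) + (2.25)·(1.5) + (-1.75)·(2.5) + (-2.75)·(-4.5)) / 3 = 12.5/3 = 4.1667
  S[C,C] = ((0.5)·(0.5) + (1.5)·(1.5) + (2.5)·(2.5) + (-4.5)·(-4.5)) / 3 = 29/3 = 9.6667

S is symmetric (S[j,i] = S[i,j]). Assembling:

S = [[4.9167, -1.75, 1.8333],
 [-1.75, 6.9167, 4.1667],
 [1.8333, 4.1667, 9.6667]]


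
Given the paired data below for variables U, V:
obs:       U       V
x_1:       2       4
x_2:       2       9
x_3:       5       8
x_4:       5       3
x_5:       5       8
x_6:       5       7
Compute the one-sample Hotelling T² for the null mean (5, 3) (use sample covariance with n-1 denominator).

Step 1 — sample mean vector:
  mean(U) = (2 + 2 + 5 + 5 + 5 + 5) / 6 = 24/6 = 4
  mean(V) = (4 + 9 + 8 + 3 + 8 + 7) / 6 = 39/6 = 6.5
  x̄ = (4, 6.5),  deviation x̄ - mu_0 = (4, 6.5) - (5, 3) = (-1, 3.5).

Step 2 — sample covariance matrix, S[i,j] = (1/(n-1)) · Σ_k (x_{k,i} - mean_i) · (x_{k,j} - mean_j), divisor n-1 = 5:
  S[U,U] = ((-2)·(-2) + (-2)·(-2) + (1)·(1) + (1)·(1) + (1)·(1) + (1)·(1)) / 5 = 12/5 = 2.4
  S[U,V] = ((-2)·(-2.5) + (-2)·(2.5) + (1)·(1.5) + (1)·(-3.5) + (1)·(1.5) + (1)·(0.5)) / 5 = 0/5 = 0
  S[V,V] = ((-2.5)·(-2.5) + (2.5)·(2.5) + (1.5)·(1.5) + (-3.5)·(-3.5) + (1.5)·(1.5) + (0.5)·(0.5)) / 5 = 29.5/5 = 5.9
  S = [[2.4, 0],
 [0, 5.9]].

Step 3 — invert S. det(S) = 2.4·5.9 - (0)² = 14.16.
  S^{-1} = (1/det) · [[d, -b], [-b, a]] = [[0.4167, 0],
 [0, 0.1695]].

Step 4 — quadratic form (x̄ - mu_0)^T · S^{-1} · (x̄ - mu_0):
  S^{-1} · (x̄ - mu_0) = (-0.4167, 0.5932),
  (x̄ - mu_0)^T · [...] = (-1)·(-0.4167) + (3.5)·(0.5932) = 2.4929.

Step 5 — scale by n: T² = 6 · 2.4929 = 14.9576.

T² ≈ 14.9576


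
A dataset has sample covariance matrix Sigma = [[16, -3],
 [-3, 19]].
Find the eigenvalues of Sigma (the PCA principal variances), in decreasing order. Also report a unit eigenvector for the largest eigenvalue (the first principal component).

Step 1 — characteristic polynomial of 2×2 Sigma:
  det(Sigma - λI) = λ² - trace · λ + det = 0.
  trace = 16 + 19 = 35, det = 16·19 - (-3)² = 295.
Step 2 — discriminant:
  Δ = trace² - 4·det = 1225 - 1180 = 45.
Step 3 — eigenvalues:
  λ = (trace ± √Δ)/2 = (35 ± 6.7082)/2,
  λ_1 = 20.8541,  λ_2 = 14.1459.

Step 4 — unit eigenvector for λ_1: solve (Sigma - λ_1 I)v = 0. First row:
  (16 - 20.8541)·v_x + (-3)·v_y = 0, i.e. (-4.8541)·v_x + (-3)·v_y = 0,
  so v ∝ (b, λ_1 - a) = (-3, 4.8541); multiply by -1 so the first entry is positive: u = (3, -4.8541).
  ||u|| = √((3)² + (-4.8541)²) = √(32.5623) ≈ 5.7063,
  v_1 = u/||u|| ≈ (0.5257, -0.8507) (||v_1|| = 1).

λ_1 = 20.8541,  λ_2 = 14.1459;  v_1 ≈ (0.5257, -0.8507)


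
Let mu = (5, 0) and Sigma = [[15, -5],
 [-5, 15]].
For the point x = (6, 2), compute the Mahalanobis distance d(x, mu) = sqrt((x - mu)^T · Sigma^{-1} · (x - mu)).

Step 1 — centre the observation: (x - mu) = (1, 2).

Step 2 — invert Sigma. det(Sigma) = 15·15 - (-5)² = 200.
  Sigma^{-1} = (1/det) · [[d, -b], [-b, a]] = [[0.075, 0.025],
 [0.025, 0.075]].

Step 3 — form the quadratic (x - mu)^T · Sigma^{-1} · (x - mu):
  Sigma^{-1} · (x - mu) = (0.125, 0.175).
  (x - mu)^T · [Sigma^{-1} · (x - mu)] = (1)·(0.125) + (2)·(0.175) = 0.475.

Step 4 — take square root: d = √(0.475) ≈ 0.6892.

d(x, mu) = √(0.475) ≈ 0.6892


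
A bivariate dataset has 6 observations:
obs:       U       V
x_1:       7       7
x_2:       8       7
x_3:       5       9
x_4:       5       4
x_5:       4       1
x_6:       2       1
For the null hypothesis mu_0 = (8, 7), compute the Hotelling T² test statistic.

Step 1 — sample mean vector:
  mean(U) = (7 + 8 + 5 + 5 + 4 + 2) / 6 = 31/6 = 5.1667
  mean(V) = (7 + 7 + 9 + 4 + 1 + 1) / 6 = 29/6 = 4.8333
  x̄ = (5.1667, 4.8333),  deviation x̄ - mu_0 = (5.1667, 4.8333) - (8, 7) = (-2.8333, -2.1667).

Step 2 — sample covariance matrix, S[i,j] = (1/(n-1)) · Σ_k (x_{k,i} - mean_i) · (x_{k,j} - mean_j), divisor n-1 = 5:
  S[U,U] = ((1.8333)·(1.8333) + (2.8333)·(2.8333) + (-0.1667)·(-0.1667) + (-0.1667)·(-0.1667) + (-1.1667)·(-1.1667) + (-3.1667)·(-3.1667)) / 5 = 22.8333/5 = 4.5667
  S[U,V] = ((1.8333)·(2.1667) + (2.8333)·(2.1667) + (-0.1667)·(4.1667) + (-0.1667)·(-0.8333) + (-1.1667)·(-3.8333) + (-3.1667)·(-3.8333)) / 5 = 26.1667/5 = 5.2333
  S[V,V] = ((2.1667)·(2.1667) + (2.1667)·(2.1667) + (4.1667)·(4.1667) + (-0.8333)·(-0.8333) + (-3.8333)·(-3.8333) + (-3.8333)·(-3.8333)) / 5 = 56.8333/5 = 11.3667
  S = [[4.5667, 5.2333],
 [5.2333, 11.3667]].

Step 3 — invert S. det(S) = 4.5667·11.3667 - (5.2333)² = 24.52.
  S^{-1} = (1/det) · [[d, -b], [-b, a]] = [[0.4636, -0.2134],
 [-0.2134, 0.1862]].

Step 4 — quadratic form (x̄ - mu_0)^T · S^{-1} · (x̄ - mu_0):
  S^{-1} · (x̄ - mu_0) = (-0.851, 0.2012),
  (x̄ - mu_0)^T · [...] = (-2.8333)·(-0.851) + (-2.1667)·(0.2012) = 1.9753.

Step 5 — scale by n: T² = 6 · 1.9753 = 11.8515.

T² ≈ 11.8515


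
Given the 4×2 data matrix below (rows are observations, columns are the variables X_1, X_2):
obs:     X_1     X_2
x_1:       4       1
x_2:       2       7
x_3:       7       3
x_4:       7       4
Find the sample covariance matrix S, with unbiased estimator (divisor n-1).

Step 1 — column means:
  mean(X_1) = (4 + 2 + 7 + 7) / 4 = 20/4 = 5
  mean(X_2) = (1 + 7 + 3 + 4) / 4 = 15/4 = 3.75

Step 2 — sample covariance S[i,j] = (1/(n-1)) · Σ_k (x_{k,i} - mean_i) · (x_{k,j} - mean_j), with n-1 = 3.
  S[X_1,X_1] = ((-1)·(-1) + (-3)·(-3) + (2)·(2) + (2)·(2)) / 3 = 18/3 = 6
  S[X_1,X_2] = ((-1)·(-2.75) + (-3)·(3.25) + (2)·(-0.75) + (2)·(0.25)) / 3 = -8/3 = -2.6667
  S[X_2,X_2] = ((-2.75)·(-2.75) + (3.25)·(3.25) + (-0.75)·(-0.75) + (0.25)·(0.25)) / 3 = 18.75/3 = 6.25

S is symmetric (S[j,i] = S[i,j]). Assembling:

S = [[6, -2.6667],
 [-2.6667, 6.25]]


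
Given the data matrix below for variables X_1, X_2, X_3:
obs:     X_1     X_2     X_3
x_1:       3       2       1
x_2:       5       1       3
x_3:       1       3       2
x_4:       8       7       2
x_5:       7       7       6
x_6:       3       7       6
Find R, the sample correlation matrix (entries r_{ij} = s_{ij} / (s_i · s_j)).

Step 1 — column means:
  mean(X_1) = (3 + 5 + 1 + 8 + 7 + 3) / 6 = 27/6 = 4.5
  mean(X_2) = (2 + 1 + 3 + 7 + 7 + 7) / 6 = 27/6 = 4.5
  mean(X_3) = (1 + 3 + 2 + 2 + 6 + 6) / 6 = 20/6 = 3.3333

Step 2 — sample variances and covariances s[i,j] = (1/(n-1)) · Σ_k (x_{k,i} - mean_i) · (x_{k,j} - mean_j), with n-1 = 5:
  s[X_1,X_1] = ((-1.5)·(-1.5) + (0.5)·(0.5) + (-3.5)·(-3.5) + (3.5)·(3.5) + (2.5)·(2.5) + (-1.5)·(-1.5)) / 5 = 35.5/5 = 7.1
  s[X_1,X_2] = ((-1.5)·(-2.5) + (0.5)·(-3.5) + (-3.5)·(-1.5) + (3.5)·(2.5) + (2.5)·(2.5) + (-1.5)·(2.5)) / 5 = 18.5/5 = 3.7
  s[X_1,X_3] = ((-1.5)·(-2.3333) + (0.5)·(-0.3333) + (-3.5)·(-1.3333) + (3.5)·(-1.3333) + (2.5)·(2.6667) + (-1.5)·(2.6667)) / 5 = 6/5 = 1.2
  s[X_2,X_2] = ((-2.5)·(-2.5) + (-3.5)·(-3.5) + (-1.5)·(-1.5) + (2.5)·(2.5) + (2.5)·(2.5) + (2.5)·(2.5)) / 5 = 39.5/5 = 7.9
  s[X_2,X_3] = ((-2.5)·(-2.3333) + (-3.5)·(-0.3333) + (-1.5)·(-1.3333) + (2.5)·(-1.3333) + (2.5)·(2.6667) + (2.5)·(2.6667)) / 5 = 19/5 = 3.8
  s[X_3,X_3] = ((-2.3333)·(-2.3333) + (-0.3333)·(-0.3333) + (-1.3333)·(-1.3333) + (-1.3333)·(-1.3333) + (2.6667)·(2.6667) + (2.6667)·(2.6667)) / 5 = 23.3333/5 = 4.6667
  Sample standard deviations s_i = √(s[i,i]):
  s(X_1) = √(7.1) = 2.6646
  s(X_2) = √(7.9) = 2.8107
  s(X_3) = √(4.6667) = 2.1602

Step 3 — r_{ij} = s_{ij} / (s_i · s_j):
  r[X_1,X_1] = 1 (diagonal).
  r[X_1,X_2] = 3.7 / (2.6646 · 2.8107) = 3.7 / 7.4893 = 0.494
  r[X_1,X_3] = 1.2 / (2.6646 · 2.1602) = 1.2 / 5.7562 = 0.2085
  r[X_2,X_2] = 1 (diagonal).
  r[X_2,X_3] = 3.8 / (2.8107 · 2.1602) = 3.8 / 6.0718 = 0.6258
  r[X_3,X_3] = 1 (diagonal).

R is symmetric with unit diagonal. Assembling:

R = [[1, 0.494, 0.2085],
 [0.494, 1, 0.6258],
 [0.2085, 0.6258, 1]]


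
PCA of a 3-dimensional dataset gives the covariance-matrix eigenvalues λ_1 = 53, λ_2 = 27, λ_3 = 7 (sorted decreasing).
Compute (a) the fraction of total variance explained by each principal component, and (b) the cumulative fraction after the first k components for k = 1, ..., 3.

Step 1 — total variance = trace(Sigma) = Σ λ_i = 53 + 27 + 7 = 87.

Step 2 — fraction explained by component i = λ_i / Σ λ:
  PC1: 53/87 = 0.6092
  PC2: 27/87 = 0.3103
  PC3: 7/87 = 0.0805

Step 3 — cumulative fraction after k components = (λ_1 + ... + λ_k) / Σ λ:
  k = 1: 53/87 = 0.6092
  k = 2: (53 + 27)/87 = 80/87 = 0.9195
  k = 3: (53 + 27 + 7)/87 = 87/87 = 1

Summary (fraction, with percent):

explained: PC1 0.6092 (60.92%), PC2 0.3103 (31.03%), PC3 0.0805 (8.05%);  cumulative: 0.6092, 0.9195, 1


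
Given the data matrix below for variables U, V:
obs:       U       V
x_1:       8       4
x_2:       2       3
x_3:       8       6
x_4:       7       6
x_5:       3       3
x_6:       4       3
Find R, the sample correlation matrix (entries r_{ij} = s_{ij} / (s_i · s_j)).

Step 1 — column means:
  mean(U) = (8 + 2 + 8 + 7 + 3 + 4) / 6 = 32/6 = 5.3333
  mean(V) = (4 + 3 + 6 + 6 + 3 + 3) / 6 = 25/6 = 4.1667

Step 2 — sample variances and covariances s[i,j] = (1/(n-1)) · Σ_k (x_{k,i} - mean_i) · (x_{k,j} - mean_j), with n-1 = 5:
  s[U,U] = ((2.6667)·(2.6667) + (-3.3333)·(-3.3333) + (2.6667)·(2.6667) + (1.6667)·(1.6667) + (-2.3333)·(-2.3333) + (-1.3333)·(-1.3333)) / 5 = 35.3333/5 = 7.0667
  s[U,V] = ((2.6667)·(-0.1667) + (-3.3333)·(-1.1667) + (2.6667)·(1.8333) + (1.6667)·(1.8333) + (-2.3333)·(-1.1667) + (-1.3333)·(-1.1667)) / 5 = 15.6667/5 = 3.1333
  s[V,V] = ((-0.1667)·(-0.1667) + (-1.1667)·(-1.1667) + (1.8333)·(1.8333) + (1.8333)·(1.8333) + (-1.1667)·(-1.1667) + (-1.1667)·(-1.1667)) / 5 = 10.8333/5 = 2.1667
  Sample standard deviations s_i = √(s[i,i]):
  s(U) = √(7.0667) = 2.6583
  s(V) = √(2.1667) = 1.472

Step 3 — r_{ij} = s_{ij} / (s_i · s_j):
  r[U,U] = 1 (diagonal).
  r[U,V] = 3.1333 / (2.6583 · 1.472) = 3.1333 / 3.9129 = 0.8008
  r[V,V] = 1 (diagonal).

R is symmetric with unit diagonal. Assembling:

R = [[1, 0.8008],
 [0.8008, 1]]


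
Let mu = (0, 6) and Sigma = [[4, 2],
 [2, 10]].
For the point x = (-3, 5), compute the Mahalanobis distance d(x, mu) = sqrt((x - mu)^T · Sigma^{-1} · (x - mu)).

Step 1 — centre the observation: (x - mu) = (-3, -1).

Step 2 — invert Sigma. det(Sigma) = 4·10 - (2)² = 36.
  Sigma^{-1} = (1/det) · [[d, -b], [-b, a]] = [[0.2778, -0.0556],
 [-0.0556, 0.1111]].

Step 3 — form the quadratic (x - mu)^T · Sigma^{-1} · (x - mu):
  Sigma^{-1} · (x - mu) = (-0.7778, 0.0556).
  (x - mu)^T · [Sigma^{-1} · (x - mu)] = (-3)·(-0.7778) + (-1)·(0.0556) = 2.2778.

Step 4 — take square root: d = √(2.2778) ≈ 1.5092.

d(x, mu) = √(2.2778) ≈ 1.5092


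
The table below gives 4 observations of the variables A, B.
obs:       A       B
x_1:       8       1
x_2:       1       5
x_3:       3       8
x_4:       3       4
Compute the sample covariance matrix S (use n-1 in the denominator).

Step 1 — column means:
  mean(A) = (8 + 1 + 3 + 3) / 4 = 15/4 = 3.75
  mean(B) = (1 + 5 + 8 + 4) / 4 = 18/4 = 4.5

Step 2 — sample covariance S[i,j] = (1/(n-1)) · Σ_k (x_{k,i} - mean_i) · (x_{k,j} - mean_j), with n-1 = 3.
  S[A,A] = ((4.25)·(4.25) + (-2.75)·(-2.75) + (-0.75)·(-0.75) + (-0.75)·(-0.75)) / 3 = 26.75/3 = 8.9167
  S[A,B] = ((4.25)·(-3.5) + (-2.75)·(0.5) + (-0.75)·(3.5) + (-0.75)·(-0.5)) / 3 = -18.5/3 = -6.1667
  S[B,B] = ((-3.5)·(-3.5) + (0.5)·(0.5) + (3.5)·(3.5) + (-0.5)·(-0.5)) / 3 = 25/3 = 8.3333

S is symmetric (S[j,i] = S[i,j]). Assembling:

S = [[8.9167, -6.1667],
 [-6.1667, 8.3333]]


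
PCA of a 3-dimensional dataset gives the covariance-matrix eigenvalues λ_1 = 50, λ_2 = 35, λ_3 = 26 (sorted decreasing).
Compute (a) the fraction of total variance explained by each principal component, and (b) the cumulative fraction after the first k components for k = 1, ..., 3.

Step 1 — total variance = trace(Sigma) = Σ λ_i = 50 + 35 + 26 = 111.

Step 2 — fraction explained by component i = λ_i / Σ λ:
  PC1: 50/111 = 0.4505
  PC2: 35/111 = 0.3153
  PC3: 26/111 = 0.2342

Step 3 — cumulative fraction after k components = (λ_1 + ... + λ_k) / Σ λ:
  k = 1: 50/111 = 0.4505
  k = 2: (50 + 35)/111 = 85/111 = 0.7658
  k = 3: (50 + 35 + 26)/111 = 111/111 = 1

Summary (fraction, with percent):

explained: PC1 0.4505 (45.05%), PC2 0.3153 (31.53%), PC3 0.2342 (23.42%);  cumulative: 0.4505, 0.7658, 1


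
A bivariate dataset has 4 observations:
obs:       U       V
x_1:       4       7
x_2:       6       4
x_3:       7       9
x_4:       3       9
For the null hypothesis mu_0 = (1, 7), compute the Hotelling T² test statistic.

Step 1 — sample mean vector:
  mean(U) = (4 + 6 + 7 + 3) / 4 = 20/4 = 5
  mean(V) = (7 + 4 + 9 + 9) / 4 = 29/4 = 7.25
  x̄ = (5, 7.25),  deviation x̄ - mu_0 = (5, 7.25) - (1, 7) = (4, 0.25).

Step 2 — sample covariance matrix, S[i,j] = (1/(n-1)) · Σ_k (x_{k,i} - mean_i) · (x_{k,j} - mean_j), divisor n-1 = 3:
  S[U,U] = ((-1)·(-1) + (1)·(1) + (2)·(2) + (-2)·(-2)) / 3 = 10/3 = 3.3333
  S[U,V] = ((-1)·(-0.25) + (1)·(-3.25) + (2)·(1.75) + (-2)·(1.75)) / 3 = -3/3 = -1
  S[V,V] = ((-0.25)·(-0.25) + (-3.25)·(-3.25) + (1.75)·(1.75) + (1.75)·(1.75)) / 3 = 16.75/3 = 5.5833
  S = [[3.3333, -1],
 [-1, 5.5833]].

Step 3 — invert S. det(S) = 3.3333·5.5833 - (-1)² = 17.6111.
  S^{-1} = (1/det) · [[d, -b], [-b, a]] = [[0.317, 0.0568],
 [0.0568, 0.1893]].

Step 4 — quadratic form (x̄ - mu_0)^T · S^{-1} · (x̄ - mu_0):
  S^{-1} · (x̄ - mu_0) = (1.2823, 0.2744),
  (x̄ - mu_0)^T · [...] = (4)·(1.2823) + (0.25)·(0.2744) = 5.1979.

Step 5 — scale by n: T² = 4 · 5.1979 = 20.7918.

T² ≈ 20.7918


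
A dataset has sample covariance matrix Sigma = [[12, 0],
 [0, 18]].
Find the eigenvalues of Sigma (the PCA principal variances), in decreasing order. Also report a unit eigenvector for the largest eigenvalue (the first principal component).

Step 1 — characteristic polynomial of 2×2 Sigma:
  det(Sigma - λI) = λ² - trace · λ + det = 0.
  trace = 12 + 18 = 30, det = 12·18 - (0)² = 216.
Step 2 — discriminant:
  Δ = trace² - 4·det = 900 - 864 = 36.
Step 3 — eigenvalues:
  λ = (trace ± √Δ)/2 = (30 ± 6)/2,
  λ_1 = 18,  λ_2 = 12.

Step 4 — unit eigenvector for λ_1: Sigma is diagonal, so its eigenvectors are the coordinate axes. λ_1 = 18 is the diagonal entry on the second coordinate axis, hence
  v_1 = (0, 1) (||v_1|| = 1).

λ_1 = 18,  λ_2 = 12;  v_1 ≈ (0, 1)


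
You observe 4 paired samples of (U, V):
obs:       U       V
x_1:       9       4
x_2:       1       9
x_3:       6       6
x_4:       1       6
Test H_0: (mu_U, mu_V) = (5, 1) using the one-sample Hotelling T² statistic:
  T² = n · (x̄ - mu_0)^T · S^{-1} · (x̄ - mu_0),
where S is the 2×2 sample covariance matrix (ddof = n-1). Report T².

Step 1 — sample mean vector:
  mean(U) = (9 + 1 + 6 + 1) / 4 = 17/4 = 4.25
  mean(V) = (4 + 9 + 6 + 6) / 4 = 25/4 = 6.25
  x̄ = (4.25, 6.25),  deviation x̄ - mu_0 = (4.25, 6.25) - (5, 1) = (-0.75, 5.25).

Step 2 — sample covariance matrix, S[i,j] = (1/(n-1)) · Σ_k (x_{k,i} - mean_i) · (x_{k,j} - mean_j), divisor n-1 = 3:
  S[U,U] = ((4.75)·(4.75) + (-3.25)·(-3.25) + (1.75)·(1.75) + (-3.25)·(-3.25)) / 3 = 46.75/3 = 15.5833
  S[U,V] = ((4.75)·(-2.25) + (-3.25)·(2.75) + (1.75)·(-0.25) + (-3.25)·(-0.25)) / 3 = -19.25/3 = -6.4167
  S[V,V] = ((-2.25)·(-2.25) + (2.75)·(2.75) + (-0.25)·(-0.25) + (-0.25)·(-0.25)) / 3 = 12.75/3 = 4.25
  S = [[15.5833, -6.4167],
 [-6.4167, 4.25]].

Step 3 — invert S. det(S) = 15.5833·4.25 - (-6.4167)² = 25.0556.
  S^{-1} = (1/det) · [[d, -b], [-b, a]] = [[0.1696, 0.2561],
 [0.2561, 0.622]].

Step 4 — quadratic form (x̄ - mu_0)^T · S^{-1} · (x̄ - mu_0):
  S^{-1} · (x̄ - mu_0) = (1.2173, 3.0732),
  (x̄ - mu_0)^T · [...] = (-0.75)·(1.2173) + (5.25)·(3.0732) = 15.2212.

Step 5 — scale by n: T² = 4 · 15.2212 = 60.8847.

T² ≈ 60.8847


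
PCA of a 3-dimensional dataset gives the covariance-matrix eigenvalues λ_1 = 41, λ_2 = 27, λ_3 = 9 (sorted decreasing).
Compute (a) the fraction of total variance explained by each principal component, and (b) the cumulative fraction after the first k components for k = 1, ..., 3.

Step 1 — total variance = trace(Sigma) = Σ λ_i = 41 + 27 + 9 = 77.

Step 2 — fraction explained by component i = λ_i / Σ λ:
  PC1: 41/77 = 0.5325
  PC2: 27/77 = 0.3506
  PC3: 9/77 = 0.1169

Step 3 — cumulative fraction after k components = (λ_1 + ... + λ_k) / Σ λ:
  k = 1: 41/77 = 0.5325
  k = 2: (41 + 27)/77 = 68/77 = 0.8831
  k = 3: (41 + 27 + 9)/77 = 77/77 = 1

Summary (fraction, with percent):

explained: PC1 0.5325 (53.25%), PC2 0.3506 (35.06%), PC3 0.1169 (11.69%);  cumulative: 0.5325, 0.8831, 1


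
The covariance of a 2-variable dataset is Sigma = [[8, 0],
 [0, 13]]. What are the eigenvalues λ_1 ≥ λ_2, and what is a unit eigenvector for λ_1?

Step 1 — characteristic polynomial of 2×2 Sigma:
  det(Sigma - λI) = λ² - trace · λ + det = 0.
  trace = 8 + 13 = 21, det = 8·13 - (0)² = 104.
Step 2 — discriminant:
  Δ = trace² - 4·det = 441 - 416 = 25.
Step 3 — eigenvalues:
  λ = (trace ± √Δ)/2 = (21 ± 5)/2,
  λ_1 = 13,  λ_2 = 8.

Step 4 — unit eigenvector for λ_1: Sigma is diagonal, so its eigenvectors are the coordinate axes. λ_1 = 13 is the diagonal entry on the second coordinate axis, hence
  v_1 = (0, 1) (||v_1|| = 1).

λ_1 = 13,  λ_2 = 8;  v_1 ≈ (0, 1)


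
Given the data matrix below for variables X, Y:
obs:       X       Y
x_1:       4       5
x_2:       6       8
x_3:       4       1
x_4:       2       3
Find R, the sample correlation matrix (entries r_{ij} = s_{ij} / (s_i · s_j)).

Step 1 — column means:
  mean(X) = (4 + 6 + 4 + 2) / 4 = 16/4 = 4
  mean(Y) = (5 + 8 + 1 + 3) / 4 = 17/4 = 4.25

Step 2 — sample variances and covariances s[i,j] = (1/(n-1)) · Σ_k (x_{k,i} - mean_i) · (x_{k,j} - mean_j), with n-1 = 3:
  s[X,X] = ((0)·(0) + (2)·(2) + (0)·(0) + (-2)·(-2)) / 3 = 8/3 = 2.6667
  s[X,Y] = ((0)·(0.75) + (2)·(3.75) + (0)·(-3.25) + (-2)·(-1.25)) / 3 = 10/3 = 3.3333
  s[Y,Y] = ((0.75)·(0.75) + (3.75)·(3.75) + (-3.25)·(-3.25) + (-1.25)·(-1.25)) / 3 = 26.75/3 = 8.9167
  Sample standard deviations s_i = √(s[i,i]):
  s(X) = √(2.6667) = 1.633
  s(Y) = √(8.9167) = 2.9861

Step 3 — r_{ij} = s_{ij} / (s_i · s_j):
  r[X,X] = 1 (diagonal).
  r[X,Y] = 3.3333 / (1.633 · 2.9861) = 3.3333 / 4.8762 = 0.6836
  r[Y,Y] = 1 (diagonal).

R is symmetric with unit diagonal. Assembling:

R = [[1, 0.6836],
 [0.6836, 1]]


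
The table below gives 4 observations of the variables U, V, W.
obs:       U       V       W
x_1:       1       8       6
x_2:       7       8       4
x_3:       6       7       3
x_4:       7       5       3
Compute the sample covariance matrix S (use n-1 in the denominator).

Step 1 — column means:
  mean(U) = (1 + 7 + 6 + 7) / 4 = 21/4 = 5.25
  mean(V) = (8 + 8 + 7 + 5) / 4 = 28/4 = 7
  mean(W) = (6 + 4 + 3 + 3) / 4 = 16/4 = 4

Step 2 — sample covariance S[i,j] = (1/(n-1)) · Σ_k (x_{k,i} - mean_i) · (x_{k,j} - mean_j), with n-1 = 3.
  S[U,U] = ((-4.25)·(-4.25) + (1.75)·(1.75) + (0.75)·(0.75) + (1.75)·(1.75)) / 3 = 24.75/3 = 8.25
  S[U,V] = ((-4.25)·(1) + (1.75)·(1) + (0.75)·(0) + (1.75)·(-2)) / 3 = -6/3 = -2
  S[U,W] = ((-4.25)·(2) + (1.75)·(0) + (0.75)·(-1) + (1.75)·(-1)) / 3 = -11/3 = -3.6667
  S[V,V] = ((1)·(1) + (1)·(1) + (0)·(0) + (-2)·(-2)) / 3 = 6/3 = 2
  S[V,W] = ((1)·(2) + (1)·(0) + (0)·(-1) + (-2)·(-1)) / 3 = 4/3 = 1.3333
  S[W,W] = ((2)·(2) + (0)·(0) + (-1)·(-1) + (-1)·(-1)) / 3 = 6/3 = 2

S is symmetric (S[j,i] = S[i,j]). Assembling:

S = [[8.25, -2, -3.6667],
 [-2, 2, 1.3333],
 [-3.6667, 1.3333, 2]]


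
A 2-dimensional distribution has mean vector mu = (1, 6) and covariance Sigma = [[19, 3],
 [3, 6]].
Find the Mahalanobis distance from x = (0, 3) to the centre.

Step 1 — centre the observation: (x - mu) = (-1, -3).

Step 2 — invert Sigma. det(Sigma) = 19·6 - (3)² = 105.
  Sigma^{-1} = (1/det) · [[d, -b], [-b, a]] = [[0.0571, -0.0286],
 [-0.0286, 0.181]].

Step 3 — form the quadratic (x - mu)^T · Sigma^{-1} · (x - mu):
  Sigma^{-1} · (x - mu) = (0.0286, -0.5143).
  (x - mu)^T · [Sigma^{-1} · (x - mu)] = (-1)·(0.0286) + (-3)·(-0.5143) = 1.5143.

Step 4 — take square root: d = √(1.5143) ≈ 1.2306.

d(x, mu) = √(1.5143) ≈ 1.2306


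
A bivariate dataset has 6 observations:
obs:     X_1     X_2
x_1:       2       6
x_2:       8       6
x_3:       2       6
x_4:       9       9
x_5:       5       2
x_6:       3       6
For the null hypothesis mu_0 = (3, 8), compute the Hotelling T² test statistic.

Step 1 — sample mean vector:
  mean(X_1) = (2 + 8 + 2 + 9 + 5 + 3) / 6 = 29/6 = 4.8333
  mean(X_2) = (6 + 6 + 6 + 9 + 2 + 6) / 6 = 35/6 = 5.8333
  x̄ = (4.8333, 5.8333),  deviation x̄ - mu_0 = (4.8333, 5.8333) - (3, 8) = (1.8333, -2.1667).

Step 2 — sample covariance matrix, S[i,j] = (1/(n-1)) · Σ_k (x_{k,i} - mean_i) · (x_{k,j} - mean_j), divisor n-1 = 5:
  S[X_1,X_1] = ((-2.8333)·(-2.8333) + (3.1667)·(3.1667) + (-2.8333)·(-2.8333) + (4.1667)·(4.1667) + (0.1667)·(0.1667) + (-1.8333)·(-1.8333)) / 5 = 46.8333/5 = 9.3667
  S[X_1,X_2] = ((-2.8333)·(0.1667) + (3.1667)·(0.1667) + (-2.8333)·(0.1667) + (4.1667)·(3.1667) + (0.1667)·(-3.8333) + (-1.8333)·(0.1667)) / 5 = 11.8333/5 = 2.3667
  S[X_2,X_2] = ((0.1667)·(0.1667) + (0.1667)·(0.1667) + (0.1667)·(0.1667) + (3.1667)·(3.1667) + (-3.8333)·(-3.8333) + (0.1667)·(0.1667)) / 5 = 24.8333/5 = 4.9667
  S = [[9.3667, 2.3667],
 [2.3667, 4.9667]].

Step 3 — invert S. det(S) = 9.3667·4.9667 - (2.3667)² = 40.92.
  S^{-1} = (1/det) · [[d, -b], [-b, a]] = [[0.1214, -0.0578],
 [-0.0578, 0.2289]].

Step 4 — quadratic form (x̄ - mu_0)^T · S^{-1} · (x̄ - mu_0):
  S^{-1} · (x̄ - mu_0) = (0.3478, -0.602),
  (x̄ - mu_0)^T · [...] = (1.8333)·(0.3478) + (-2.1667)·(-0.602) = 1.942.

Step 5 — scale by n: T² = 6 · 1.942 = 11.652.

T² ≈ 11.652


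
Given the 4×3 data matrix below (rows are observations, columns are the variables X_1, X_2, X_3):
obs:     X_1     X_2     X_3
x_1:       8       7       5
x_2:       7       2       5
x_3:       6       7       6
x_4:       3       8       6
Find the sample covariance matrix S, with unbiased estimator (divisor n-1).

Step 1 — column means:
  mean(X_1) = (8 + 7 + 6 + 3) / 4 = 24/4 = 6
  mean(X_2) = (7 + 2 + 7 + 8) / 4 = 24/4 = 6
  mean(X_3) = (5 + 5 + 6 + 6) / 4 = 22/4 = 5.5

Step 2 — sample covariance S[i,j] = (1/(n-1)) · Σ_k (x_{k,i} - mean_i) · (x_{k,j} - mean_j), with n-1 = 3.
  S[X_1,X_1] = ((2)·(2) + (1)·(1) + (0)·(0) + (-3)·(-3)) / 3 = 14/3 = 4.6667
  S[X_1,X_2] = ((2)·(1) + (1)·(-4) + (0)·(1) + (-3)·(2)) / 3 = -8/3 = -2.6667
  S[X_1,X_3] = ((2)·(-0.5) + (1)·(-0.5) + (0)·(0.5) + (-3)·(0.5)) / 3 = -3/3 = -1
  S[X_2,X_2] = ((1)·(1) + (-4)·(-4) + (1)·(1) + (2)·(2)) / 3 = 22/3 = 7.3333
  S[X_2,X_3] = ((1)·(-0.5) + (-4)·(-0.5) + (1)·(0.5) + (2)·(0.5)) / 3 = 3/3 = 1
  S[X_3,X_3] = ((-0.5)·(-0.5) + (-0.5)·(-0.5) + (0.5)·(0.5) + (0.5)·(0.5)) / 3 = 1/3 = 0.3333

S is symmetric (S[j,i] = S[i,j]). Assembling:

S = [[4.6667, -2.6667, -1],
 [-2.6667, 7.3333, 1],
 [-1, 1, 0.3333]]
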